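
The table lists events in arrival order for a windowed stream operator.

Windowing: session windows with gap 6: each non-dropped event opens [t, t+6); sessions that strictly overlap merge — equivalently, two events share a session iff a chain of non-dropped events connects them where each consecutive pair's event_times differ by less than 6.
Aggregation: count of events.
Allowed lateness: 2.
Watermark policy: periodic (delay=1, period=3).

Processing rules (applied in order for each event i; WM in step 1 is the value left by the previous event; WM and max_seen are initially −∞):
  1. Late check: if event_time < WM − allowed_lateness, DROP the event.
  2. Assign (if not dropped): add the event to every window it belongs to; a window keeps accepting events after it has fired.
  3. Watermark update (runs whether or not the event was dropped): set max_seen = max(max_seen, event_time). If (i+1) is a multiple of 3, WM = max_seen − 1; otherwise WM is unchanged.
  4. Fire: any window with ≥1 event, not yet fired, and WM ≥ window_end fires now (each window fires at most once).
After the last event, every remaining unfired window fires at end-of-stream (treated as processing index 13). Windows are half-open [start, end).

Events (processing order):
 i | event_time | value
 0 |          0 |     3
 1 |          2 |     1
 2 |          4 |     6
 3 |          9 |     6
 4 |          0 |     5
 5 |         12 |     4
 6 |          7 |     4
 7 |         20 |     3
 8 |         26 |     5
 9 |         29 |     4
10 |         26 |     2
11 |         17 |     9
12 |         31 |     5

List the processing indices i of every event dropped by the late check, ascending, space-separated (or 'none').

i=0 t=0 v=3: → [0,6); WM=−∞
i=1 t=2 v=1: → [0,8); WM=−∞
i=2 t=4 v=6: → [0,10); WM=3
i=3 t=9 v=6: → [0,15); WM=3
i=4 t=0 v=5: DROP (t<3-2); WM=3
i=5 t=12 v=4: → [0,18); WM=11
i=6 t=7 v=4: DROP (t<11-2); WM=11
i=7 t=20 v=3: → [20,26); WM=11
i=8 t=26 v=5: → [26,32); WM=25
i=9 t=29 v=4: → [26,35); WM=25
i=10 t=26 v=2: → [26,35); WM=25
i=11 t=17 v=9: DROP (t<25-2); WM=28
i=12 t=31 v=5: → [26,37); WM=28

4 6 11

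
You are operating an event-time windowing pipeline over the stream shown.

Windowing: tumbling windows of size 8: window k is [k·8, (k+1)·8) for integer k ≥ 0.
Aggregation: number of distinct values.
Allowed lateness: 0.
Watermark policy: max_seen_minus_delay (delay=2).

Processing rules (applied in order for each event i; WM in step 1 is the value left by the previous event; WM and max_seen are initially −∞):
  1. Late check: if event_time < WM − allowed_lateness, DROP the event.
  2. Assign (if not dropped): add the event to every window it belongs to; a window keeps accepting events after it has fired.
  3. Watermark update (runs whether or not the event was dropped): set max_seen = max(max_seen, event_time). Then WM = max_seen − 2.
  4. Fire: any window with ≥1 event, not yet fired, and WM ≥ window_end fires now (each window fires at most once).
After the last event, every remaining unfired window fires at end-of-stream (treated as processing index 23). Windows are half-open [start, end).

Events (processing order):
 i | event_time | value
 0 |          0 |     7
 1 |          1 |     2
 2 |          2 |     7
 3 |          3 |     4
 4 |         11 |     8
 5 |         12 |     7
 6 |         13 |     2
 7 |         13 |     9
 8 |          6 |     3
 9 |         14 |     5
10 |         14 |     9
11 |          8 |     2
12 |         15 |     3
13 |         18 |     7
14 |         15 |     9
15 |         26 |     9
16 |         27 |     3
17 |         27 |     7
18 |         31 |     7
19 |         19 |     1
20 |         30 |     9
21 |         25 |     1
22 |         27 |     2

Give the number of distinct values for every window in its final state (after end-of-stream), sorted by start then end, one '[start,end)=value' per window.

i=0 t=0 v=7: → [0,8); WM=-2
i=1 t=1 v=2: → [0,8); WM=-1
i=2 t=2 v=7: → [0,8); WM=0
i=3 t=3 v=4: → [0,8); WM=1
i=4 t=11 v=8: → [8,16); WM=9; [0,8) fires=3
i=5 t=12 v=7: → [8,16); WM=10
i=6 t=13 v=2: → [8,16); WM=11
i=7 t=13 v=9: → [8,16); WM=11
i=8 t=6 v=3: DROP (t<11-0); WM=11
i=9 t=14 v=5: → [8,16); WM=12
i=10 t=14 v=9: → [8,16); WM=12
i=11 t=8 v=2: DROP (t<12-0); WM=12
i=12 t=15 v=3: → [8,16); WM=13
i=13 t=18 v=7: → [16,24); WM=16; [8,16) fires=6
i=14 t=15 v=9: DROP (t<16-0); WM=16
i=15 t=26 v=9: → [24,32); WM=24; [16,24) fires=1
i=16 t=27 v=3: → [24,32); WM=25
i=17 t=27 v=7: → [24,32); WM=25
i=18 t=31 v=7: → [24,32); WM=29
i=19 t=19 v=1: DROP (t<29-0); WM=29
i=20 t=30 v=9: → [24,32); WM=29
i=21 t=25 v=1: DROP (t<29-0); WM=29
i=22 t=27 v=2: DROP (t<29-0); WM=29

[0,8)=3 [8,16)=6 [16,24)=1 [24,32)=3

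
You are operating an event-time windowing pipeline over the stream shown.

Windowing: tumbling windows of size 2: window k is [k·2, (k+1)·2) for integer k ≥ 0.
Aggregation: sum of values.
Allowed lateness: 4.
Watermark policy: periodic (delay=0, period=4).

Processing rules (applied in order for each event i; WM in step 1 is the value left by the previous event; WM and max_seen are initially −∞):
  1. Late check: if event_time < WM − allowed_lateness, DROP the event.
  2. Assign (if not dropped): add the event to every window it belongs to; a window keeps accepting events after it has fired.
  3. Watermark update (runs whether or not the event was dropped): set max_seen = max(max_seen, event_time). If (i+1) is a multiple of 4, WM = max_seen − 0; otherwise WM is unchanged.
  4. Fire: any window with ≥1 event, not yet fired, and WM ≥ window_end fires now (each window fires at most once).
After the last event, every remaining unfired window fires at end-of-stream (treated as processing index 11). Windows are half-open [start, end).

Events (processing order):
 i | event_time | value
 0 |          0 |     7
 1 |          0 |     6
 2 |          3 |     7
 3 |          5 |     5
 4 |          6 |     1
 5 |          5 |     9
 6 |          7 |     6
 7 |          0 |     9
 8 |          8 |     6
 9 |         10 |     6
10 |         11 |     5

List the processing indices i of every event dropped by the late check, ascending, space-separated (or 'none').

i=0 t=0 v=7: → [0,2); WM=−∞
i=1 t=0 v=6: → [0,2); WM=−∞
i=2 t=3 v=7: → [2,4); WM=−∞
i=3 t=5 v=5: → [4,6); WM=5; [0,2) fires=13 [2,4) fires=7
i=4 t=6 v=1: → [6,8); WM=5
i=5 t=5 v=9: → [4,6); WM=5
i=6 t=7 v=6: → [6,8); WM=5
i=7 t=0 v=9: DROP (t<5-4); WM=7; [4,6) fires=14
i=8 t=8 v=6: → [8,10); WM=7
i=9 t=10 v=6: → [10,12); WM=7
i=10 t=11 v=5: → [10,12); WM=7

7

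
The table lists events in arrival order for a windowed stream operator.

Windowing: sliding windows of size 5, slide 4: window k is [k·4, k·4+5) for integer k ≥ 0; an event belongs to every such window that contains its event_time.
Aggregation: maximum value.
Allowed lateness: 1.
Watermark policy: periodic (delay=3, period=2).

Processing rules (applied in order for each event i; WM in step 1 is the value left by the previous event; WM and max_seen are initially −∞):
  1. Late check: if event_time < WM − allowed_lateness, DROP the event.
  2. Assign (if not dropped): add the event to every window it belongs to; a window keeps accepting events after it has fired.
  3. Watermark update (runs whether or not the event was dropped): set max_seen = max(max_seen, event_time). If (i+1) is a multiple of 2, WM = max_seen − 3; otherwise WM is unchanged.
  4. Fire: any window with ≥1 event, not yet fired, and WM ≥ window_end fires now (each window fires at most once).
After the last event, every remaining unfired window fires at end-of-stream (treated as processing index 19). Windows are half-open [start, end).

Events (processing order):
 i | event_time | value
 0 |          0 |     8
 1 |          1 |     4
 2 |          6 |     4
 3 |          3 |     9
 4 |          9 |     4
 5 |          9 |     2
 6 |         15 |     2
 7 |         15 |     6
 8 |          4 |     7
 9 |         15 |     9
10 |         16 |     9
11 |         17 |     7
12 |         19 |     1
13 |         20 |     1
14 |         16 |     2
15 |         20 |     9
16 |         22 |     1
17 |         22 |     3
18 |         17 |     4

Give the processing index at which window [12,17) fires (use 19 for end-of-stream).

i=0 t=0 v=8: → [0,5); WM=−∞
i=1 t=1 v=4: → [0,5); WM=-2
i=2 t=6 v=4: → [4,9); WM=-2
i=3 t=3 v=9: → [0,5); WM=3
i=4 t=9 v=4: → [8,13); WM=3
i=5 t=9 v=2: → [8,13); WM=6; [0,5) fires=9
i=6 t=15 v=2: → [12,17); WM=6
i=7 t=15 v=6: → [12,17); WM=12; [4,9) fires=4
i=8 t=4 v=7: DROP (t<12-1); WM=12
i=9 t=15 v=9: → [12,17); WM=12
i=10 t=16 v=9: → [16,21),[12,17); WM=12
i=11 t=17 v=7: → [16,21); WM=14; [8,13) fires=4
i=12 t=19 v=1: → [16,21); WM=14
i=13 t=20 v=1: → [20,25),[16,21); WM=17; [12,17) fires=9
i=14 t=16 v=2: → [16,21),[12,17); WM=17
i=15 t=20 v=9: → [20,25),[16,21); WM=17
i=16 t=22 v=1: → [20,25); WM=17
i=17 t=22 v=3: → [20,25); WM=19
i=18 t=17 v=4: DROP (t<19-1); WM=19

13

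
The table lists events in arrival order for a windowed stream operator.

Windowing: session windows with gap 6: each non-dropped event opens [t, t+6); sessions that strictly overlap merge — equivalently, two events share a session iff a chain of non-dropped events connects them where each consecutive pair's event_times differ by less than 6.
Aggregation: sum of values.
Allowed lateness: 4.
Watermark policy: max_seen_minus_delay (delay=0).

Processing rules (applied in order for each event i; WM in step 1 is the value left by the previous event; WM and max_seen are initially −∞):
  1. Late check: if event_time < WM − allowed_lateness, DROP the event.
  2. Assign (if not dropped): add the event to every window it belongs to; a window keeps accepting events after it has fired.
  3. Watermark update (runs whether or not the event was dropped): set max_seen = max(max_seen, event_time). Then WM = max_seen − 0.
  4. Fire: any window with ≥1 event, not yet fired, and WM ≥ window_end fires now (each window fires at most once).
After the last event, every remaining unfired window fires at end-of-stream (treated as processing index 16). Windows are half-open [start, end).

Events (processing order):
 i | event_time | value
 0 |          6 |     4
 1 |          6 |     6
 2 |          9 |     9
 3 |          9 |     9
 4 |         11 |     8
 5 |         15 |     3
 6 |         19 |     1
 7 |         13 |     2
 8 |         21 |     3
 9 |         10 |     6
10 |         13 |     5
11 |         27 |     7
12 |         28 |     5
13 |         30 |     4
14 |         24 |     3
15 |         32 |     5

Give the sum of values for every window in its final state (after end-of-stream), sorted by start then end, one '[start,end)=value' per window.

i=0 t=6 v=4: → [6,12); WM=6
i=1 t=6 v=6: → [6,12); WM=6
i=2 t=9 v=9: → [6,15); WM=9
i=3 t=9 v=9: → [6,15); WM=9
i=4 t=11 v=8: → [6,17); WM=11
i=5 t=15 v=3: → [6,21); WM=15
i=6 t=19 v=1: → [6,25); WM=19
i=7 t=13 v=2: DROP (t<19-4); WM=19
i=8 t=21 v=3: → [6,27); WM=21
i=9 t=10 v=6: DROP (t<21-4); WM=21
i=10 t=13 v=5: DROP (t<21-4); WM=21
i=11 t=27 v=7: → [27,33); WM=27
i=12 t=28 v=5: → [27,34); WM=28
i=13 t=30 v=4: → [27,36); WM=30
i=14 t=24 v=3: DROP (t<30-4); WM=30
i=15 t=32 v=5: → [27,38); WM=32

[6,27)=43 [27,38)=21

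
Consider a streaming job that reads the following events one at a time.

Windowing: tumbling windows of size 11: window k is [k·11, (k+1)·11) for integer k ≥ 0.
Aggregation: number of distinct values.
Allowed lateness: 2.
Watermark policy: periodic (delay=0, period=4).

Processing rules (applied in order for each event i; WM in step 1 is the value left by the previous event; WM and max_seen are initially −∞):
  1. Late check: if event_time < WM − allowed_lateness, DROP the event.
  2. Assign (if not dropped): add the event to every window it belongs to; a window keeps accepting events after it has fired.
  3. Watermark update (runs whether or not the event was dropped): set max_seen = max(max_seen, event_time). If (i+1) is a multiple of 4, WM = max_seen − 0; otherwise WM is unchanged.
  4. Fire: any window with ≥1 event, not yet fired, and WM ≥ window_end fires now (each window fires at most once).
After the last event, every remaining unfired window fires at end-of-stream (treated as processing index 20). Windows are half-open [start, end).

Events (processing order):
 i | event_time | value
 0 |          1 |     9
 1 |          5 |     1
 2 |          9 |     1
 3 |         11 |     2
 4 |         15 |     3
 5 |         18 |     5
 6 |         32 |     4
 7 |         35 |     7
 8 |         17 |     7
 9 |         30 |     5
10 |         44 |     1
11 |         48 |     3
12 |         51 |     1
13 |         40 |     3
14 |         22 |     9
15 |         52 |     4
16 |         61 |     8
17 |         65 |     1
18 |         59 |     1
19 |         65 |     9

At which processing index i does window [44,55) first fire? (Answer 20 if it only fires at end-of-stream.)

i=0 t=1 v=9: → [0,11); WM=−∞
i=1 t=5 v=1: → [0,11); WM=−∞
i=2 t=9 v=1: → [0,11); WM=−∞
i=3 t=11 v=2: → [11,22); WM=11; [0,11) fires=2
i=4 t=15 v=3: → [11,22); WM=11
i=5 t=18 v=5: → [11,22); WM=11
i=6 t=32 v=4: → [22,33); WM=11
i=7 t=35 v=7: → [33,44); WM=35; [11,22) fires=3 [22,33) fires=1
i=8 t=17 v=7: DROP (t<35-2); WM=35
i=9 t=30 v=5: DROP (t<35-2); WM=35
i=10 t=44 v=1: → [44,55); WM=35
i=11 t=48 v=3: → [44,55); WM=48; [33,44) fires=1
i=12 t=51 v=1: → [44,55); WM=48
i=13 t=40 v=3: DROP (t<48-2); WM=48
i=14 t=22 v=9: DROP (t<48-2); WM=48
i=15 t=52 v=4: → [44,55); WM=52
i=16 t=61 v=8: → [55,66); WM=52
i=17 t=65 v=1: → [55,66); WM=52
i=18 t=59 v=1: → [55,66); WM=52
i=19 t=65 v=9: → [55,66); WM=65; [44,55) fires=3

19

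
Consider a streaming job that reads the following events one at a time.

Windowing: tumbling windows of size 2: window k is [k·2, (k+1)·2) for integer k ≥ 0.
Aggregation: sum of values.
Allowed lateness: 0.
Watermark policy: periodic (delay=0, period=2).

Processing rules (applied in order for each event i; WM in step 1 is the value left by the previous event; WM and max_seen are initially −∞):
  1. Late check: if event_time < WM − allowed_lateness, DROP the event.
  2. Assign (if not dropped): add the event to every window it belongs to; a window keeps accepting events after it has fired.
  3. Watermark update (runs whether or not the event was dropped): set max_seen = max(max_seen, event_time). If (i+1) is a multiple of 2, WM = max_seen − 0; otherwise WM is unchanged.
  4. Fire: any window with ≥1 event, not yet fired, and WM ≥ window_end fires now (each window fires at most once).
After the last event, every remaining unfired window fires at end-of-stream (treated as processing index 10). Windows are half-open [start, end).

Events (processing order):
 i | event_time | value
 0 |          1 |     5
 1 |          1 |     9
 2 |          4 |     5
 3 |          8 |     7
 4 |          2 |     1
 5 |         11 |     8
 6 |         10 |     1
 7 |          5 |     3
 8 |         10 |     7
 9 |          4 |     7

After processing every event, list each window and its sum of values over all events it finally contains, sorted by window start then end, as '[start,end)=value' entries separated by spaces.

i=0 t=1 v=5: → [0,2); WM=−∞
i=1 t=1 v=9: → [0,2); WM=1
i=2 t=4 v=5: → [4,6); WM=1
i=3 t=8 v=7: → [8,10); WM=8; [0,2) fires=14 [4,6) fires=5
i=4 t=2 v=1: DROP (t<8-0); WM=8
i=5 t=11 v=8: → [10,12); WM=11; [8,10) fires=7
i=6 t=10 v=1: DROP (t<11-0); WM=11
i=7 t=5 v=3: DROP (t<11-0); WM=11
i=8 t=10 v=7: DROP (t<11-0); WM=11
i=9 t=4 v=7: DROP (t<11-0); WM=11

[0,2)=14 [4,6)=5 [8,10)=7 [10,12)=8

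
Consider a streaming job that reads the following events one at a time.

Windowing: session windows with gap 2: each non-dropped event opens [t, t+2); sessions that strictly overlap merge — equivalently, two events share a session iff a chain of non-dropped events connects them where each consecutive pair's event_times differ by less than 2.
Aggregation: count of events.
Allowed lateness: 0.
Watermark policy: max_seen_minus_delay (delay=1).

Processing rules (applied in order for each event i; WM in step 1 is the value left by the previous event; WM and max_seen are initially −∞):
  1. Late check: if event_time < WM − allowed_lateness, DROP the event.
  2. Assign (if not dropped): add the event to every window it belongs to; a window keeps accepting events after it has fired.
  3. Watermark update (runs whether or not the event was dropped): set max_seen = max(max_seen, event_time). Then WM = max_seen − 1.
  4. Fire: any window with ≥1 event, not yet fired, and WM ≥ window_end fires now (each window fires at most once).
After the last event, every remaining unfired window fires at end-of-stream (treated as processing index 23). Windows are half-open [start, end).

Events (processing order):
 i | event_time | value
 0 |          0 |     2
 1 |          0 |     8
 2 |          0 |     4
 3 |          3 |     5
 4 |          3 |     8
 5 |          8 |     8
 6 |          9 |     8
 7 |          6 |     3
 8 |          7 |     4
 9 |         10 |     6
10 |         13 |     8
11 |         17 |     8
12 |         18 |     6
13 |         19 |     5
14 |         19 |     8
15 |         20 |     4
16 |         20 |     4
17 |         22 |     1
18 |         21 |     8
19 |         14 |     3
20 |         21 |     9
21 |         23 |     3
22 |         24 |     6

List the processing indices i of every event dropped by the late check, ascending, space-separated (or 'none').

7 8 19

i=0 t=0 v=2: → [0,2); WM=-1
i=1 t=0 v=8: → [0,2); WM=-1
i=2 t=0 v=4: → [0,2); WM=-1
i=3 t=3 v=5: → [3,5); WM=2
i=4 t=3 v=8: → [3,5); WM=2
i=5 t=8 v=8: → [8,10); WM=7
i=6 t=9 v=8: → [8,11); WM=8
i=7 t=6 v=3: DROP (t<8-0); WM=8
i=8 t=7 v=4: DROP (t<8-0); WM=8
i=9 t=10 v=6: → [8,12); WM=9
i=10 t=13 v=8: → [13,15); WM=12
i=11 t=17 v=8: → [17,19); WM=16
i=12 t=18 v=6: → [17,20); WM=17
i=13 t=19 v=5: → [17,21); WM=18
i=14 t=19 v=8: → [17,21); WM=18
i=15 t=20 v=4: → [17,22); WM=19
i=16 t=20 v=4: → [17,22); WM=19
i=17 t=22 v=1: → [22,24); WM=21
i=18 t=21 v=8: → [17,24); WM=21
i=19 t=14 v=3: DROP (t<21-0); WM=21
i=20 t=21 v=9: → [17,24); WM=21
i=21 t=23 v=3: → [17,25); WM=22
i=22 t=24 v=6: → [17,26); WM=23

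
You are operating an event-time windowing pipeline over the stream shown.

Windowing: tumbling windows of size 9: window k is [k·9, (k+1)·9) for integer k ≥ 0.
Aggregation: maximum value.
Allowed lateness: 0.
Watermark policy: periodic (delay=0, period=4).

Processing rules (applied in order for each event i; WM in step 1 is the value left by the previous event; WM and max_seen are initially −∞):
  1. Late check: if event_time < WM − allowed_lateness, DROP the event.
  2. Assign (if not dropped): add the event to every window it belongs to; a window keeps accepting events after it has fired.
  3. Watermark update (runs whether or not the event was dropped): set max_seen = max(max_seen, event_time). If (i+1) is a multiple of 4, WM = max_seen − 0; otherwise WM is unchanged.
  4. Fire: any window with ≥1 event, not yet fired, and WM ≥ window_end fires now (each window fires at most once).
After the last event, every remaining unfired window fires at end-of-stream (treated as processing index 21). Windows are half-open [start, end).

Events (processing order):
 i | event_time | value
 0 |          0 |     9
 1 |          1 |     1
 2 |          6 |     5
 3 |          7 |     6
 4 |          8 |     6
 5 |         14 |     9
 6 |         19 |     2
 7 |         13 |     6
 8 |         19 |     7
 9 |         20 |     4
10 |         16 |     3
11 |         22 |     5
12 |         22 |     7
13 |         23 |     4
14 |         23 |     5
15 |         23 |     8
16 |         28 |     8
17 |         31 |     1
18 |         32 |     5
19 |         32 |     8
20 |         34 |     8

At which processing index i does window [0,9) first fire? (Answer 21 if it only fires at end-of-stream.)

i=0 t=0 v=9: → [0,9); WM=−∞
i=1 t=1 v=1: → [0,9); WM=−∞
i=2 t=6 v=5: → [0,9); WM=−∞
i=3 t=7 v=6: → [0,9); WM=7
i=4 t=8 v=6: → [0,9); WM=7
i=5 t=14 v=9: → [9,18); WM=7
i=6 t=19 v=2: → [18,27); WM=7
i=7 t=13 v=6: → [9,18); WM=19; [0,9) fires=9 [9,18) fires=9
i=8 t=19 v=7: → [18,27); WM=19
i=9 t=20 v=4: → [18,27); WM=19
i=10 t=16 v=3: DROP (t<19-0); WM=19
i=11 t=22 v=5: → [18,27); WM=22
i=12 t=22 v=7: → [18,27); WM=22
i=13 t=23 v=4: → [18,27); WM=22
i=14 t=23 v=5: → [18,27); WM=22
i=15 t=23 v=8: → [18,27); WM=23
i=16 t=28 v=8: → [27,36); WM=23
i=17 t=31 v=1: → [27,36); WM=23
i=18 t=32 v=5: → [27,36); WM=23
i=19 t=32 v=8: → [27,36); WM=32; [18,27) fires=8
i=20 t=34 v=8: → [27,36); WM=32

7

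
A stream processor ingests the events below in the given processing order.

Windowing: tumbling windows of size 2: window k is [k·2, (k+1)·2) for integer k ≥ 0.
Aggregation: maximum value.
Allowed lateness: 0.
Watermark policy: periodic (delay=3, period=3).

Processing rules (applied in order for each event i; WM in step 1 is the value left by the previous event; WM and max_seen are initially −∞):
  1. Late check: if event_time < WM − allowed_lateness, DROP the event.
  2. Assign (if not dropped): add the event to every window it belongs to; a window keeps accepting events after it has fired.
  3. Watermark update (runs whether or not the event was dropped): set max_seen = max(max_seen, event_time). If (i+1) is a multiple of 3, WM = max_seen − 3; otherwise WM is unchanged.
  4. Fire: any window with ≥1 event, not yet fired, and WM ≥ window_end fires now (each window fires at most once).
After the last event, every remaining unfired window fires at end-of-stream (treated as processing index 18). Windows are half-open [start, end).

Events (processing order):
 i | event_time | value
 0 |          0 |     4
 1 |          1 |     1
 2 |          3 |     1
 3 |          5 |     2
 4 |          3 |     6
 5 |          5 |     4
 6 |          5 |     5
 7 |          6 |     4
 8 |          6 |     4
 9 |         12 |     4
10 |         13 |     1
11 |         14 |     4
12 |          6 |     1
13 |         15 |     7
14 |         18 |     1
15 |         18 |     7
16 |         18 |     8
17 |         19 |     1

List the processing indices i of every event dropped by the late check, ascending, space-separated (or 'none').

i=0 t=0 v=4: → [0,2); WM=−∞
i=1 t=1 v=1: → [0,2); WM=−∞
i=2 t=3 v=1: → [2,4); WM=0
i=3 t=5 v=2: → [4,6); WM=0
i=4 t=3 v=6: → [2,4); WM=0
i=5 t=5 v=4: → [4,6); WM=2; [0,2) fires=4
i=6 t=5 v=5: → [4,6); WM=2
i=7 t=6 v=4: → [6,8); WM=2
i=8 t=6 v=4: → [6,8); WM=3
i=9 t=12 v=4: → [12,14); WM=3
i=10 t=13 v=1: → [12,14); WM=3
i=11 t=14 v=4: → [14,16); WM=11; [2,4) fires=6 [4,6) fires=5 [6,8) fires=4
i=12 t=6 v=1: DROP (t<11-0); WM=11
i=13 t=15 v=7: → [14,16); WM=11
i=14 t=18 v=1: → [18,20); WM=15; [12,14) fires=4
i=15 t=18 v=7: → [18,20); WM=15
i=16 t=18 v=8: → [18,20); WM=15
i=17 t=19 v=1: → [18,20); WM=16; [14,16) fires=7

12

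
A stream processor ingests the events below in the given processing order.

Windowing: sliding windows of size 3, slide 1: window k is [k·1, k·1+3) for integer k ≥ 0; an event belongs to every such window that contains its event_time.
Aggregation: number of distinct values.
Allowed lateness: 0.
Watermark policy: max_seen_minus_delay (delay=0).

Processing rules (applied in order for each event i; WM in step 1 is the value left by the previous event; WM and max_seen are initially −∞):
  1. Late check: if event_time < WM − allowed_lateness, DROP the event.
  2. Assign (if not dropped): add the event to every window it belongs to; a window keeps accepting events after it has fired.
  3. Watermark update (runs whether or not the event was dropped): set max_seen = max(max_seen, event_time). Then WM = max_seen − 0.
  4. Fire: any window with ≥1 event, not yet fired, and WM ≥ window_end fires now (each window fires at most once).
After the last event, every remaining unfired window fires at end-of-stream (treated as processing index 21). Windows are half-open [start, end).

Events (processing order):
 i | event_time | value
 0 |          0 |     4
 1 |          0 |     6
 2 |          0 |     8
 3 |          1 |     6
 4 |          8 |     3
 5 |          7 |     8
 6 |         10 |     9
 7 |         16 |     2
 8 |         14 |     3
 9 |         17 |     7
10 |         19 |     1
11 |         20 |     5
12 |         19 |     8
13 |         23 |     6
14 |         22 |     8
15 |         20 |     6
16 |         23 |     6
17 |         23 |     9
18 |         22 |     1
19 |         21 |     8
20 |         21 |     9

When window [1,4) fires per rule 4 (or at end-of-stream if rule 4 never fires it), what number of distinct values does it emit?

i=0 t=0 v=4: → [0,3); WM=0
i=1 t=0 v=6: → [0,3); WM=0
i=2 t=0 v=8: → [0,3); WM=0
i=3 t=1 v=6: → [1,4),[0,3); WM=1
i=4 t=8 v=3: → [8,11),[7,10),[6,9); WM=8; [0,3) fires=3 [1,4) fires=1
i=5 t=7 v=8: DROP (t<8-0); WM=8
i=6 t=10 v=9: → [10,13),[9,12),[8,11); WM=10; [6,9) fires=1 [7,10) fires=1
i=7 t=16 v=2: → [16,19),[15,18),[14,17); WM=16; [8,11) fires=2 [9,12) fires=1 [10,13) fires=1
i=8 t=14 v=3: DROP (t<16-0); WM=16
i=9 t=17 v=7: → [17,20),[16,19),[15,18); WM=17; [14,17) fires=1
i=10 t=19 v=1: → [19,22),[18,21),[17,20); WM=19; [15,18) fires=2 [16,19) fires=2
i=11 t=20 v=5: → [20,23),[19,22),[18,21); WM=20; [17,20) fires=2
i=12 t=19 v=8: DROP (t<20-0); WM=20
i=13 t=23 v=6: → [23,26),[22,25),[21,24); WM=23; [18,21) fires=2 [19,22) fires=2 [20,23) fires=1
i=14 t=22 v=8: DROP (t<23-0); WM=23
i=15 t=20 v=6: DROP (t<23-0); WM=23
i=16 t=23 v=6: → [23,26),[22,25),[21,24); WM=23
i=17 t=23 v=9: → [23,26),[22,25),[21,24); WM=23
i=18 t=22 v=1: DROP (t<23-0); WM=23
i=19 t=21 v=8: DROP (t<23-0); WM=23
i=20 t=21 v=9: DROP (t<23-0); WM=23

1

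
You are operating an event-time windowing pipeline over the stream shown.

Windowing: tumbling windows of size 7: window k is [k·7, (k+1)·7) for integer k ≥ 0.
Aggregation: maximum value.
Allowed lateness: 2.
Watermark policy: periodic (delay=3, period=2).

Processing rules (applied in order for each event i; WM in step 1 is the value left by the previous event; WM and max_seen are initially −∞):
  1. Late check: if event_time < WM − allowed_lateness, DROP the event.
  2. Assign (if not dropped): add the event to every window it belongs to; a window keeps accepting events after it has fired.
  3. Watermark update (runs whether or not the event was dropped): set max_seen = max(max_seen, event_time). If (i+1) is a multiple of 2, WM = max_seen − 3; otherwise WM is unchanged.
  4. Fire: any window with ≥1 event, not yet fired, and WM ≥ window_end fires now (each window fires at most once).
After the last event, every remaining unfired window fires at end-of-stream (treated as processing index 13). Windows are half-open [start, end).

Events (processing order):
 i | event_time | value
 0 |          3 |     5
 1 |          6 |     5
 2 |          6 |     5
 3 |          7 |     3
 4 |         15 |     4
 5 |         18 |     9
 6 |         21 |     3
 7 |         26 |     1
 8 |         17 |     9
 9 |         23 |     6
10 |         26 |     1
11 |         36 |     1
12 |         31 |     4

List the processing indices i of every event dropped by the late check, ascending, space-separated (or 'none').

i=0 t=3 v=5: → [0,7); WM=−∞
i=1 t=6 v=5: → [0,7); WM=3
i=2 t=6 v=5: → [0,7); WM=3
i=3 t=7 v=3: → [7,14); WM=4
i=4 t=15 v=4: → [14,21); WM=4
i=5 t=18 v=9: → [14,21); WM=15; [0,7) fires=5 [7,14) fires=3
i=6 t=21 v=3: → [21,28); WM=15
i=7 t=26 v=1: → [21,28); WM=23; [14,21) fires=9
i=8 t=17 v=9: DROP (t<23-2); WM=23
i=9 t=23 v=6: → [21,28); WM=23
i=10 t=26 v=1: → [21,28); WM=23
i=11 t=36 v=1: → [35,42); WM=33; [21,28) fires=6
i=12 t=31 v=4: → [28,35); WM=33

8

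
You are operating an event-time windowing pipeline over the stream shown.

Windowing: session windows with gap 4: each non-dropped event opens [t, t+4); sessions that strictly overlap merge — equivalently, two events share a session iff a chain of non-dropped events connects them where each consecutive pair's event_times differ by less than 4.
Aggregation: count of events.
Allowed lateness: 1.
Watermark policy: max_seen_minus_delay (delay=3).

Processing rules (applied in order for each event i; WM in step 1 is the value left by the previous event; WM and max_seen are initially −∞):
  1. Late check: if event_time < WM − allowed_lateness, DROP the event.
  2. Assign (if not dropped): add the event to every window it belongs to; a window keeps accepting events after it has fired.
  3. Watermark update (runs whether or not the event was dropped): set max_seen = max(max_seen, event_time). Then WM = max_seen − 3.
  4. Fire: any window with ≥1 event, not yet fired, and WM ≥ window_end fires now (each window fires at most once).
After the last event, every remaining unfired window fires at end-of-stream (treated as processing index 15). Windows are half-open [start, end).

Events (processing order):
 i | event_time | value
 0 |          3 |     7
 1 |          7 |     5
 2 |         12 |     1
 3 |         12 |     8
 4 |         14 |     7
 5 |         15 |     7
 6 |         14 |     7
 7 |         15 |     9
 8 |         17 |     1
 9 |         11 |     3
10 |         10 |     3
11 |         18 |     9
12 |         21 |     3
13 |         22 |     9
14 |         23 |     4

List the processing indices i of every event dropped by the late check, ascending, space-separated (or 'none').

i=0 t=3 v=7: → [3,7); WM=0
i=1 t=7 v=5: → [7,11); WM=4
i=2 t=12 v=1: → [12,16); WM=9
i=3 t=12 v=8: → [12,16); WM=9
i=4 t=14 v=7: → [12,18); WM=11
i=5 t=15 v=7: → [12,19); WM=12
i=6 t=14 v=7: → [12,19); WM=12
i=7 t=15 v=9: → [12,19); WM=12
i=8 t=17 v=1: → [12,21); WM=14
i=9 t=11 v=3: DROP (t<14-1); WM=14
i=10 t=10 v=3: DROP (t<14-1); WM=14
i=11 t=18 v=9: → [12,22); WM=15
i=12 t=21 v=3: → [12,25); WM=18
i=13 t=22 v=9: → [12,26); WM=19
i=14 t=23 v=4: → [12,27); WM=20

9 10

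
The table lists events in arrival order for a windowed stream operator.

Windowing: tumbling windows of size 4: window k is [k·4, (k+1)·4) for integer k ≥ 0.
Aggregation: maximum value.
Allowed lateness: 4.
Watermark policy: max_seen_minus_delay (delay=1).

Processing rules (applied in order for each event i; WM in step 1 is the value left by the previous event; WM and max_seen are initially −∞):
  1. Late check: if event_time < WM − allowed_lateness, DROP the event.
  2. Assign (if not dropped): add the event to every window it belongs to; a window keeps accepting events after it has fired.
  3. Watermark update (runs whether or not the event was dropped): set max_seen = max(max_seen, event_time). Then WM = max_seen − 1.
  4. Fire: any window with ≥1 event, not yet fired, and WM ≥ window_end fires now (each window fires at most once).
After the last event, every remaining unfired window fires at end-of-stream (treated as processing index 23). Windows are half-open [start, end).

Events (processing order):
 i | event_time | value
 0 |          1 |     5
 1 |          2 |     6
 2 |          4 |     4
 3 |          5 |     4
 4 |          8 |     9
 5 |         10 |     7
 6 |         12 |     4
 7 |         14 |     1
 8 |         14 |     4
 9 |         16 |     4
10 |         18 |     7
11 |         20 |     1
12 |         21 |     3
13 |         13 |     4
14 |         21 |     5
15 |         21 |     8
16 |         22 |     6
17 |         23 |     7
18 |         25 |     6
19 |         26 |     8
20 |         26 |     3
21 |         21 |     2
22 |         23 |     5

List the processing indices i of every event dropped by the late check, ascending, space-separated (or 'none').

13

i=0 t=1 v=5: → [0,4); WM=0
i=1 t=2 v=6: → [0,4); WM=1
i=2 t=4 v=4: → [4,8); WM=3
i=3 t=5 v=4: → [4,8); WM=4; [0,4) fires=6
i=4 t=8 v=9: → [8,12); WM=7
i=5 t=10 v=7: → [8,12); WM=9; [4,8) fires=4
i=6 t=12 v=4: → [12,16); WM=11
i=7 t=14 v=1: → [12,16); WM=13; [8,12) fires=9
i=8 t=14 v=4: → [12,16); WM=13
i=9 t=16 v=4: → [16,20); WM=15
i=10 t=18 v=7: → [16,20); WM=17; [12,16) fires=4
i=11 t=20 v=1: → [20,24); WM=19
i=12 t=21 v=3: → [20,24); WM=20; [16,20) fires=7
i=13 t=13 v=4: DROP (t<20-4); WM=20
i=14 t=21 v=5: → [20,24); WM=20
i=15 t=21 v=8: → [20,24); WM=20
i=16 t=22 v=6: → [20,24); WM=21
i=17 t=23 v=7: → [20,24); WM=22
i=18 t=25 v=6: → [24,28); WM=24; [20,24) fires=8
i=19 t=26 v=8: → [24,28); WM=25
i=20 t=26 v=3: → [24,28); WM=25
i=21 t=21 v=2: → [20,24); WM=25
i=22 t=23 v=5: → [20,24); WM=25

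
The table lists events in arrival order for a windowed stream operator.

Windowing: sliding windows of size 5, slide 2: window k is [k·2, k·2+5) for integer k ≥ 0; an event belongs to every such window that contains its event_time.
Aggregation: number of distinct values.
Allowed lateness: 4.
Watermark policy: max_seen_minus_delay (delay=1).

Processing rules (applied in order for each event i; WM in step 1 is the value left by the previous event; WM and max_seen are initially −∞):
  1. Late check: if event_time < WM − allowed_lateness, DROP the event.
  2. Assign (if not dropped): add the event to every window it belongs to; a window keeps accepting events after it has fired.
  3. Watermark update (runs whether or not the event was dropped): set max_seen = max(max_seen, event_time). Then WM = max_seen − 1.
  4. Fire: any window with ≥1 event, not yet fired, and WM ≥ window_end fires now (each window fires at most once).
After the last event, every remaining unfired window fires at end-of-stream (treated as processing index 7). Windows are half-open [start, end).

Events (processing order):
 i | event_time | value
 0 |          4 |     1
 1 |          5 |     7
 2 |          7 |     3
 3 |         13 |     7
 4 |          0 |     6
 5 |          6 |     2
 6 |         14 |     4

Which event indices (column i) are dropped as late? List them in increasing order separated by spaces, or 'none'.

4 5

i=0 t=4 v=1: → [4,9),[2,7),[0,5); WM=3
i=1 t=5 v=7: → [4,9),[2,7); WM=4
i=2 t=7 v=3: → [6,11),[4,9); WM=6; [0,5) fires=1
i=3 t=13 v=7: → [12,17),[10,15); WM=12; [2,7) fires=2 [4,9) fires=3 [6,11) fires=1
i=4 t=0 v=6: DROP (t<12-4); WM=12
i=5 t=6 v=2: DROP (t<12-4); WM=12
i=6 t=14 v=4: → [14,19),[12,17),[10,15); WM=13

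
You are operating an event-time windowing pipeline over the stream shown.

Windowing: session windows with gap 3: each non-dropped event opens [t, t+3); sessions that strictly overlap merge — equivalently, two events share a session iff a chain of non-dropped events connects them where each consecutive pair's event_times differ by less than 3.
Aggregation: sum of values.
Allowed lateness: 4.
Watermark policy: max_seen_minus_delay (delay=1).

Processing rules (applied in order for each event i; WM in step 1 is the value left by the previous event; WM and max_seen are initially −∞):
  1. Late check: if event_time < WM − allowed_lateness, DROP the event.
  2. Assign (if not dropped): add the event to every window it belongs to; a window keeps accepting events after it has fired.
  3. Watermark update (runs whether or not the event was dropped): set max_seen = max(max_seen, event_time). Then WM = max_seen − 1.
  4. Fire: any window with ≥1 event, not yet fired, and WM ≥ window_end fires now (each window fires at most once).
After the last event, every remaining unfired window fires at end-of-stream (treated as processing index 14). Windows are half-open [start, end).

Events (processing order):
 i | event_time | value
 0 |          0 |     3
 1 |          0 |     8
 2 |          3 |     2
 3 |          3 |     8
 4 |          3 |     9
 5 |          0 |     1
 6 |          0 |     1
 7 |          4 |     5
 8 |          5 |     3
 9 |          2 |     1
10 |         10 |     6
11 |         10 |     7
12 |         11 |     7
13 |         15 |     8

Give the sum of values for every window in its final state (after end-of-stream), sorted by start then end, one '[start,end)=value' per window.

i=0 t=0 v=3: → [0,3); WM=-1
i=1 t=0 v=8: → [0,3); WM=-1
i=2 t=3 v=2: → [3,6); WM=2
i=3 t=3 v=8: → [3,6); WM=2
i=4 t=3 v=9: → [3,6); WM=2
i=5 t=0 v=1: → [0,3); WM=2
i=6 t=0 v=1: → [0,3); WM=2
i=7 t=4 v=5: → [3,7); WM=3
i=8 t=5 v=3: → [3,8); WM=4
i=9 t=2 v=1: → [0,8); WM=4
i=10 t=10 v=6: → [10,13); WM=9
i=11 t=10 v=7: → [10,13); WM=9
i=12 t=11 v=7: → [10,14); WM=10
i=13 t=15 v=8: → [15,18); WM=14

[0,8)=41 [10,14)=20 [15,18)=8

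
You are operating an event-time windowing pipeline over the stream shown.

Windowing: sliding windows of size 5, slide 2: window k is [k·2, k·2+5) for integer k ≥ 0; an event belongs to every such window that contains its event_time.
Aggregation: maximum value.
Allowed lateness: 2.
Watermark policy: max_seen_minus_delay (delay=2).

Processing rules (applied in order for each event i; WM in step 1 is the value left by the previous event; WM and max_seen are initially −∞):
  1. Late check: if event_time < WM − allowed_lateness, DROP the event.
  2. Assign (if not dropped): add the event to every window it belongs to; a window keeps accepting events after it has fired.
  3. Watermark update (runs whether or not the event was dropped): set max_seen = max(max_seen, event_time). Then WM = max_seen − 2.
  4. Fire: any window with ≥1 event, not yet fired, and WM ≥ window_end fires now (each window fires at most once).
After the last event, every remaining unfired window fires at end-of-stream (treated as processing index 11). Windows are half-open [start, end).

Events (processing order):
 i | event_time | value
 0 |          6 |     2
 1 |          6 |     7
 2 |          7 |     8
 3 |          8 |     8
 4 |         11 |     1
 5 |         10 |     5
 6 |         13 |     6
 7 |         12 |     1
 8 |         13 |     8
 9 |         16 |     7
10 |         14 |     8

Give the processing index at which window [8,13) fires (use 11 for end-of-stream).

9

i=0 t=6 v=2: → [6,11),[4,9),[2,7); WM=4
i=1 t=6 v=7: → [6,11),[4,9),[2,7); WM=4
i=2 t=7 v=8: → [6,11),[4,9); WM=5
i=3 t=8 v=8: → [8,13),[6,11),[4,9); WM=6
i=4 t=11 v=1: → [10,15),[8,13); WM=9; [2,7) fires=7 [4,9) fires=8
i=5 t=10 v=5: → [10,15),[8,13),[6,11); WM=9
i=6 t=13 v=6: → [12,17),[10,15); WM=11; [6,11) fires=8
i=7 t=12 v=1: → [12,17),[10,15),[8,13); WM=11
i=8 t=13 v=8: → [12,17),[10,15); WM=11
i=9 t=16 v=7: → [16,21),[14,19),[12,17); WM=14; [8,13) fires=8
i=10 t=14 v=8: → [14,19),[12,17),[10,15); WM=14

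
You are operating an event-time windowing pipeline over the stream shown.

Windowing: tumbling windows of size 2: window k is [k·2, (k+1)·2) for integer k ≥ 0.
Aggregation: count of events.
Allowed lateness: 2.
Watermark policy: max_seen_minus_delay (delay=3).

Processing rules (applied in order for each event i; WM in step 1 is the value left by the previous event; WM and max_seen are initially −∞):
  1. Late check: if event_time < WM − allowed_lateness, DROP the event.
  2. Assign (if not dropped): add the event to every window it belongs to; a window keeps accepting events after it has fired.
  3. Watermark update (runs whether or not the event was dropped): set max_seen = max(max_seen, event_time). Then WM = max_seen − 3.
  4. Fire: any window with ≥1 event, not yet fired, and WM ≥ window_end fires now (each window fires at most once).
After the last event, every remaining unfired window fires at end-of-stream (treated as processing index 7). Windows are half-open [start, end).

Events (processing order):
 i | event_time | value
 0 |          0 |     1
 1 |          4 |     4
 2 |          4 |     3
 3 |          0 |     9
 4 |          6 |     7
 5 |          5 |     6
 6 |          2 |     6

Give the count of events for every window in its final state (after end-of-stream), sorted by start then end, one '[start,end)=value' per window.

i=0 t=0 v=1: → [0,2); WM=-3
i=1 t=4 v=4: → [4,6); WM=1
i=2 t=4 v=3: → [4,6); WM=1
i=3 t=0 v=9: → [0,2); WM=1
i=4 t=6 v=7: → [6,8); WM=3; [0,2) fires=2
i=5 t=5 v=6: → [4,6); WM=3
i=6 t=2 v=6: → [2,4); WM=3

[0,2)=2 [2,4)=1 [4,6)=3 [6,8)=1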